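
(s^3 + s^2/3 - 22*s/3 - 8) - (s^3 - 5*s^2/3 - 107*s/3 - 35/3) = 2*s^2 + 85*s/3 + 11/3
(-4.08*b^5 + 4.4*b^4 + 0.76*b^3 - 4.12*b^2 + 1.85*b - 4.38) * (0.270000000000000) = -1.1016*b^5 + 1.188*b^4 + 0.2052*b^3 - 1.1124*b^2 + 0.4995*b - 1.1826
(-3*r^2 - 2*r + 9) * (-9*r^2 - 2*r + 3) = 27*r^4 + 24*r^3 - 86*r^2 - 24*r + 27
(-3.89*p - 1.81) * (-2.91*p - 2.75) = 11.3199*p^2 + 15.9646*p + 4.9775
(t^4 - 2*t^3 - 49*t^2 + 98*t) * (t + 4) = t^5 + 2*t^4 - 57*t^3 - 98*t^2 + 392*t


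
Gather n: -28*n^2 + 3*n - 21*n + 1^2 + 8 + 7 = -28*n^2 - 18*n + 16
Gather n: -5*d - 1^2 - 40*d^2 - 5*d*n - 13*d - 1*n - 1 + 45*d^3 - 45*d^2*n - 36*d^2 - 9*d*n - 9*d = 45*d^3 - 76*d^2 - 27*d + n*(-45*d^2 - 14*d - 1) - 2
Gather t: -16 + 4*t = 4*t - 16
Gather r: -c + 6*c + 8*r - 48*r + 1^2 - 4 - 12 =5*c - 40*r - 15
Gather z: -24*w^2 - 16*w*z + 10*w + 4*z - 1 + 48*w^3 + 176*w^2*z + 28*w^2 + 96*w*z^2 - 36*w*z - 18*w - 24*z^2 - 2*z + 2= 48*w^3 + 4*w^2 - 8*w + z^2*(96*w - 24) + z*(176*w^2 - 52*w + 2) + 1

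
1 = 1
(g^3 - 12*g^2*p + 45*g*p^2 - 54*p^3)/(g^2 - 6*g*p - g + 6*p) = (g^2 - 6*g*p + 9*p^2)/(g - 1)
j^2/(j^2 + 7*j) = j/(j + 7)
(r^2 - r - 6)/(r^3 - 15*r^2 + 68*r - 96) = (r + 2)/(r^2 - 12*r + 32)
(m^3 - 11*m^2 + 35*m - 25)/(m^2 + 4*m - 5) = (m^2 - 10*m + 25)/(m + 5)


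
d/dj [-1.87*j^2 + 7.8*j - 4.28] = 7.8 - 3.74*j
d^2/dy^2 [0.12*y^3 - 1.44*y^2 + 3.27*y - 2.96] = 0.72*y - 2.88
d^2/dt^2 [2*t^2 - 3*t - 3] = 4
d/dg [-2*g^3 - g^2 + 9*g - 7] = -6*g^2 - 2*g + 9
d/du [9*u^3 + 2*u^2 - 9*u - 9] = 27*u^2 + 4*u - 9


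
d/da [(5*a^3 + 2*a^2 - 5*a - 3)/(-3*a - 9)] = (-10*a^3 - 47*a^2 - 12*a + 12)/(3*(a^2 + 6*a + 9))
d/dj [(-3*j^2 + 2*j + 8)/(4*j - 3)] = 2*(-6*j^2 + 9*j - 19)/(16*j^2 - 24*j + 9)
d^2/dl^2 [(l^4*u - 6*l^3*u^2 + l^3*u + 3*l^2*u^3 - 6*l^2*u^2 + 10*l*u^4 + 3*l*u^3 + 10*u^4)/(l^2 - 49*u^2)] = 2*u*(-l^6 + 147*l^4*u^2 + 284*l^3*u^3 - 52*l^3*u^2 - 14847*l^2*u^4 + 852*l^2*u^3 + 41748*l*u^5 - 7644*l*u^4 - 7203*u^6 + 13916*u^5)/(-l^6 + 147*l^4*u^2 - 7203*l^2*u^4 + 117649*u^6)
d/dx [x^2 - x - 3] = 2*x - 1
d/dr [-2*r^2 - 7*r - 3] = -4*r - 7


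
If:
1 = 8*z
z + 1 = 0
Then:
No Solution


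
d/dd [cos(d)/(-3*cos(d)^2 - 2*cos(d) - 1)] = (sin(d) - 3*sin(3*d))/(4*cos(d) + 3*cos(2*d) + 5)^2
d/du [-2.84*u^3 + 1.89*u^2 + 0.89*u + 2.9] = -8.52*u^2 + 3.78*u + 0.89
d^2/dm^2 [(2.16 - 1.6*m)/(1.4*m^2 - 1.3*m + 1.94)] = (-(1.6*m - 2.16)*(2.8*m - 1.3)*(5.6*m - 2.6) + (13.44*m - 10.208)*(1.4*m^2 - 1.3*m + 1.94))/(1.4*m^2 - 1.3*m + 1.94)^3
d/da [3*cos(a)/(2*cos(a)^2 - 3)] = 3*(cos(2*a) + 4)*sin(a)/(cos(2*a) - 2)^2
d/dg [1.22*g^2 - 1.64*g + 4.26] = 2.44*g - 1.64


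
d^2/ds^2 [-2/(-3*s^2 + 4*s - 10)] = 4*(-9*s^2 + 12*s + 4*(3*s - 2)^2 - 30)/(3*s^2 - 4*s + 10)^3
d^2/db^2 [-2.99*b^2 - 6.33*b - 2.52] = -5.98000000000000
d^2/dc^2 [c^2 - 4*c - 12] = 2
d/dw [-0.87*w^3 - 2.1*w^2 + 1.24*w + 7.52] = -2.61*w^2 - 4.2*w + 1.24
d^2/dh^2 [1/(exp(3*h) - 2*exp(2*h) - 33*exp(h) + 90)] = ((-9*exp(2*h) + 8*exp(h) + 33)*(exp(3*h) - 2*exp(2*h) - 33*exp(h) + 90) + 2*(-3*exp(2*h) + 4*exp(h) + 33)^2*exp(h))*exp(h)/(exp(3*h) - 2*exp(2*h) - 33*exp(h) + 90)^3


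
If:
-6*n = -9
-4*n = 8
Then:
No Solution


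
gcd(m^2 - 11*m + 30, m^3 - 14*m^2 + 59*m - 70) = m - 5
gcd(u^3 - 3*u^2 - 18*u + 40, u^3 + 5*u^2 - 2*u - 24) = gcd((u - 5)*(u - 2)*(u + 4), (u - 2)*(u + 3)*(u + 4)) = u^2 + 2*u - 8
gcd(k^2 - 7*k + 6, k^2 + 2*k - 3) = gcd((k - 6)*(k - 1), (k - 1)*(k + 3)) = k - 1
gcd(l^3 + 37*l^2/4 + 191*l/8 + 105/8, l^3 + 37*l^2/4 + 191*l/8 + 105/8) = l^3 + 37*l^2/4 + 191*l/8 + 105/8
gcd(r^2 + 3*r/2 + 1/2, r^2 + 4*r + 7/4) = r + 1/2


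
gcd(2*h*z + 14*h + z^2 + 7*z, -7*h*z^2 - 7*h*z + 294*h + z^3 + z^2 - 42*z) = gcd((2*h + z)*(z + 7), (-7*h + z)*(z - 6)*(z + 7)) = z + 7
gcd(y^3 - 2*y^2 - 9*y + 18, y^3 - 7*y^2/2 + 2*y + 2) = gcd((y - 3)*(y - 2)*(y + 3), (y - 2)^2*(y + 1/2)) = y - 2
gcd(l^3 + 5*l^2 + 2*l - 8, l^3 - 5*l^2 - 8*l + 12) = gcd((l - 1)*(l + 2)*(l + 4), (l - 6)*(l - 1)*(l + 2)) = l^2 + l - 2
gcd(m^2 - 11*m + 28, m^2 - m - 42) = m - 7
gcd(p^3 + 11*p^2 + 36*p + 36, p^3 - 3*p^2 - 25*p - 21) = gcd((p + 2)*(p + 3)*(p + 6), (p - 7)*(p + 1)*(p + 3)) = p + 3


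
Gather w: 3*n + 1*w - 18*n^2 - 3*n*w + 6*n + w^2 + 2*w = -18*n^2 + 9*n + w^2 + w*(3 - 3*n)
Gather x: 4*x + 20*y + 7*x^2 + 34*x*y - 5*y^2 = 7*x^2 + x*(34*y + 4) - 5*y^2 + 20*y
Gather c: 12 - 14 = -2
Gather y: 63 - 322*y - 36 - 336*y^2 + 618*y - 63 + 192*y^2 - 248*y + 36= -144*y^2 + 48*y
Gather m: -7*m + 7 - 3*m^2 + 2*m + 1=-3*m^2 - 5*m + 8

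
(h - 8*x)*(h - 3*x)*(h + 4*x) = h^3 - 7*h^2*x - 20*h*x^2 + 96*x^3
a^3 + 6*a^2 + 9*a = a*(a + 3)^2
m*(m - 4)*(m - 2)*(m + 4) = m^4 - 2*m^3 - 16*m^2 + 32*m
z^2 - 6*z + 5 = (z - 5)*(z - 1)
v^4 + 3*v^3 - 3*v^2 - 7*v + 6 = (v - 1)^2*(v + 2)*(v + 3)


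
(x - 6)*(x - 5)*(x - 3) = x^3 - 14*x^2 + 63*x - 90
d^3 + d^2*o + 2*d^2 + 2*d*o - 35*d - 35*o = (d - 5)*(d + 7)*(d + o)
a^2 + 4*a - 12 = (a - 2)*(a + 6)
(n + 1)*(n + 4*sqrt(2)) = n^2 + n + 4*sqrt(2)*n + 4*sqrt(2)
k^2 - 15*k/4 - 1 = (k - 4)*(k + 1/4)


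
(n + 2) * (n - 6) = n^2 - 4*n - 12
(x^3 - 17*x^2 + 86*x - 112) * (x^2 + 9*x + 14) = x^5 - 8*x^4 - 53*x^3 + 424*x^2 + 196*x - 1568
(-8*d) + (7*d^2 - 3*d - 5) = 7*d^2 - 11*d - 5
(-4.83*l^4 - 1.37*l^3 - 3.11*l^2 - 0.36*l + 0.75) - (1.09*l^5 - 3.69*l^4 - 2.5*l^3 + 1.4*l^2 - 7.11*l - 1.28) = -1.09*l^5 - 1.14*l^4 + 1.13*l^3 - 4.51*l^2 + 6.75*l + 2.03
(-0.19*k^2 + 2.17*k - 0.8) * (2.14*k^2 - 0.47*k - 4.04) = -0.4066*k^4 + 4.7331*k^3 - 1.9643*k^2 - 8.3908*k + 3.232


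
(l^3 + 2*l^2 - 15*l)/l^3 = 1 + 2/l - 15/l^2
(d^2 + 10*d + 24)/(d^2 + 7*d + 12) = (d + 6)/(d + 3)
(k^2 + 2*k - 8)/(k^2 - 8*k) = (k^2 + 2*k - 8)/(k*(k - 8))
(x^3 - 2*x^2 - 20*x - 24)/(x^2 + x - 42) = (x^2 + 4*x + 4)/(x + 7)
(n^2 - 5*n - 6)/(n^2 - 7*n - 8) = (n - 6)/(n - 8)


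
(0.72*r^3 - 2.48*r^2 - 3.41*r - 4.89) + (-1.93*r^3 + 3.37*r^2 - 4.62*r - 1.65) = -1.21*r^3 + 0.89*r^2 - 8.03*r - 6.54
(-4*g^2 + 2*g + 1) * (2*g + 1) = -8*g^3 + 4*g + 1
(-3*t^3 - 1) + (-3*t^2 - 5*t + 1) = -3*t^3 - 3*t^2 - 5*t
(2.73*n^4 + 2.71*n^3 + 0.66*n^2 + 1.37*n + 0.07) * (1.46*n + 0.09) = 3.9858*n^5 + 4.2023*n^4 + 1.2075*n^3 + 2.0596*n^2 + 0.2255*n + 0.0063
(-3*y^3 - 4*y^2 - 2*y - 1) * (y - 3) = -3*y^4 + 5*y^3 + 10*y^2 + 5*y + 3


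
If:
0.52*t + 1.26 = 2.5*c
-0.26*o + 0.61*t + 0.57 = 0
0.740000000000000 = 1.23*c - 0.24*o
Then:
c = 0.07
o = -2.74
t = -2.10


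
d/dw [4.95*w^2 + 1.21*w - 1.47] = 9.9*w + 1.21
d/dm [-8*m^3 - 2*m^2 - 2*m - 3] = -24*m^2 - 4*m - 2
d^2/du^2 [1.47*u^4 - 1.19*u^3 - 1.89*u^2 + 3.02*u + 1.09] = 17.64*u^2 - 7.14*u - 3.78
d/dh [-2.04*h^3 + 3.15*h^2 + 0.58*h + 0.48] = -6.12*h^2 + 6.3*h + 0.58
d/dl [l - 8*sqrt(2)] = 1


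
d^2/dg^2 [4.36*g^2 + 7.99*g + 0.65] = 8.72000000000000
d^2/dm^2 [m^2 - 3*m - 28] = 2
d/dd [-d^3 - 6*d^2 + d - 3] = -3*d^2 - 12*d + 1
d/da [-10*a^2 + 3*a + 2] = 3 - 20*a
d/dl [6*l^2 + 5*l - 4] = 12*l + 5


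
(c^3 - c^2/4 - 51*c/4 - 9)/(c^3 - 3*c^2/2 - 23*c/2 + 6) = (4*c + 3)/(2*(2*c - 1))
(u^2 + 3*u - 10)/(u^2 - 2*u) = (u + 5)/u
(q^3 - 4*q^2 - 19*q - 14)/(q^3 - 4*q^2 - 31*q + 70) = (q^2 + 3*q + 2)/(q^2 + 3*q - 10)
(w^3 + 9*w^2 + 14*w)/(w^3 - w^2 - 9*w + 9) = w*(w^2 + 9*w + 14)/(w^3 - w^2 - 9*w + 9)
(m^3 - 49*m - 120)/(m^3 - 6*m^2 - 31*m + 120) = (m + 3)/(m - 3)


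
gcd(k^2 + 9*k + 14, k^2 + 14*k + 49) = k + 7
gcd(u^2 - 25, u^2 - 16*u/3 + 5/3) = u - 5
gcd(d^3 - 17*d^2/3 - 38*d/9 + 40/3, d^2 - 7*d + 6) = d - 6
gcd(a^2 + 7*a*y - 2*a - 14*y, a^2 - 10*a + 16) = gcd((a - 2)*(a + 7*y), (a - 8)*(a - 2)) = a - 2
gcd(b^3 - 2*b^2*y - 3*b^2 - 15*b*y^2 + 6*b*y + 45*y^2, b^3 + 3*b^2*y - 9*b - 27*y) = b^2 + 3*b*y - 3*b - 9*y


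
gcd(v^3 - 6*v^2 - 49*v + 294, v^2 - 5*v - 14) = v - 7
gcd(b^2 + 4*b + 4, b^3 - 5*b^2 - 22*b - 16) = b + 2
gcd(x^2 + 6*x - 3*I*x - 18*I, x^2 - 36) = x + 6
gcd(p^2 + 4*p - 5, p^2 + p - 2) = p - 1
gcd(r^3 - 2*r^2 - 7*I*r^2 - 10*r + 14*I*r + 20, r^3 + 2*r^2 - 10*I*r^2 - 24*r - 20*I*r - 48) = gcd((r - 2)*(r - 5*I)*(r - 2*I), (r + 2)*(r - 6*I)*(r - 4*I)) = 1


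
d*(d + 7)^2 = d^3 + 14*d^2 + 49*d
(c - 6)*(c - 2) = c^2 - 8*c + 12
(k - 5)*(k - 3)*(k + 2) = k^3 - 6*k^2 - k + 30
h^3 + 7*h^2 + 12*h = h*(h + 3)*(h + 4)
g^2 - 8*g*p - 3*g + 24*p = (g - 3)*(g - 8*p)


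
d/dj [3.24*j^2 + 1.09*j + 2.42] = 6.48*j + 1.09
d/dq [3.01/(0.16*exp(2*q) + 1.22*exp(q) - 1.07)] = (-0.9632*exp(q) - 3.6722)*exp(q)/(0.16*exp(2*q) + 1.22*exp(q) - 1.07)^2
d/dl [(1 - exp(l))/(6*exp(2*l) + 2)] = (3*exp(2*l) - 6*exp(l) - 1)*exp(l)/(2*(9*exp(4*l) + 6*exp(2*l) + 1))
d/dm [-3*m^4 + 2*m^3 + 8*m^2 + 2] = 2*m*(-6*m^2 + 3*m + 8)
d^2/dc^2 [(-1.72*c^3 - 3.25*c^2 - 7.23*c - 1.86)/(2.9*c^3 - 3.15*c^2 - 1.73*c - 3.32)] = (-86.0894*c^6 - 416.60124*c^5 - 87.9883199999997*c^4 - 321.139876*c^3 - 745.413612*c^2 + 171.651972*c + 39.177028)/(24.389*c^9 - 79.4745*c^8 + 42.67785*c^7 - 20.198175*c^6 + 156.509655*c^5 - 27.172365*c^4 - 17.836877*c^3 - 133.970964*c^2 - 57.206256*c - 36.594368)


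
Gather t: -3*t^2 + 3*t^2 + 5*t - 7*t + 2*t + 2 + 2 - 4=0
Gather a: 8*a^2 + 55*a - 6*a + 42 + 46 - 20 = 8*a^2 + 49*a + 68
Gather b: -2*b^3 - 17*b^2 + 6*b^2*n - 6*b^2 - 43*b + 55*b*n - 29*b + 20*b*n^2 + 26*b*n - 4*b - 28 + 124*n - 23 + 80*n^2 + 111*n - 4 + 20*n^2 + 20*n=-2*b^3 + b^2*(6*n - 23) + b*(20*n^2 + 81*n - 76) + 100*n^2 + 255*n - 55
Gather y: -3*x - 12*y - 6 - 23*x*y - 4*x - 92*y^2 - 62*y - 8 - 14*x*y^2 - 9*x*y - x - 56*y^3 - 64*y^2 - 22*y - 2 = -8*x - 56*y^3 + y^2*(-14*x - 156) + y*(-32*x - 96) - 16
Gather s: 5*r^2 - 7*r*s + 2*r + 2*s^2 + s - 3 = 5*r^2 + 2*r + 2*s^2 + s*(1 - 7*r) - 3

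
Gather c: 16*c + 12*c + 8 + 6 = 28*c + 14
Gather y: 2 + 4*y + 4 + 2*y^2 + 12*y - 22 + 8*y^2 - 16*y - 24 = 10*y^2 - 40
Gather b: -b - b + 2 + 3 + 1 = 6 - 2*b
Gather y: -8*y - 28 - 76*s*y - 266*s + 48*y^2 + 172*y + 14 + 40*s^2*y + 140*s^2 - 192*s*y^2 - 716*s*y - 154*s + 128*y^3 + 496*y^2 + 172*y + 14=140*s^2 - 420*s + 128*y^3 + y^2*(544 - 192*s) + y*(40*s^2 - 792*s + 336)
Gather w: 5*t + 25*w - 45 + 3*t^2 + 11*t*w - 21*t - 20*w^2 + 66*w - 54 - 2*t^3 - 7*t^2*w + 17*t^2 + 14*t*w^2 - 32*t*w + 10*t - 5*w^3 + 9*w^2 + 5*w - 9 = -2*t^3 + 20*t^2 - 6*t - 5*w^3 + w^2*(14*t - 11) + w*(-7*t^2 - 21*t + 96) - 108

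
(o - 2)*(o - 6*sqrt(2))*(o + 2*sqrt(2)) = o^3 - 4*sqrt(2)*o^2 - 2*o^2 - 24*o + 8*sqrt(2)*o + 48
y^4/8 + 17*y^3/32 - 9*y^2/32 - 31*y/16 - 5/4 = (y/4 + 1)*(y/2 + 1/2)*(y - 2)*(y + 5/4)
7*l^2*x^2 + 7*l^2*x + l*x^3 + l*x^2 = x*(7*l + x)*(l*x + l)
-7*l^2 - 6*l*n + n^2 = (-7*l + n)*(l + n)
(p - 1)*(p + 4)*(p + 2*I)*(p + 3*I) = p^4 + 3*p^3 + 5*I*p^3 - 10*p^2 + 15*I*p^2 - 18*p - 20*I*p + 24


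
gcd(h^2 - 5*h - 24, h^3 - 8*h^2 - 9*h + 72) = h^2 - 5*h - 24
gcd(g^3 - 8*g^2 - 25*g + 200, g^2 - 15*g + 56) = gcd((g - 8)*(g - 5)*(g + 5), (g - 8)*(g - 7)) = g - 8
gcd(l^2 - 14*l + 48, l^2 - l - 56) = l - 8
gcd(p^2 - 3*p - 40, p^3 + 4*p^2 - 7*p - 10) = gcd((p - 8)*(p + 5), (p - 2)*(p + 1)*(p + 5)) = p + 5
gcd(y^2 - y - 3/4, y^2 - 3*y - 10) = 1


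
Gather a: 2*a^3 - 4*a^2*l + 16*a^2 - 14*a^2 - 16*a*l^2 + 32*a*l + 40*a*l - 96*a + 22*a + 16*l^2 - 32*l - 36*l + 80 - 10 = 2*a^3 + a^2*(2 - 4*l) + a*(-16*l^2 + 72*l - 74) + 16*l^2 - 68*l + 70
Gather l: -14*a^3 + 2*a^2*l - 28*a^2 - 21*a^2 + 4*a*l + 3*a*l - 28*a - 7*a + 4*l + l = -14*a^3 - 49*a^2 - 35*a + l*(2*a^2 + 7*a + 5)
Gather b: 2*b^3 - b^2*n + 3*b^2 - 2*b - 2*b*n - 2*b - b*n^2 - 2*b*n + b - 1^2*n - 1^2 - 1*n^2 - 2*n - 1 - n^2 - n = 2*b^3 + b^2*(3 - n) + b*(-n^2 - 4*n - 3) - 2*n^2 - 4*n - 2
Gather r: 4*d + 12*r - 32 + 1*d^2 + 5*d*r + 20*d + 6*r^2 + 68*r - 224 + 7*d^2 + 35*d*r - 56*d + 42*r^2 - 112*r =8*d^2 - 32*d + 48*r^2 + r*(40*d - 32) - 256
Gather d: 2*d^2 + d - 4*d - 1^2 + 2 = 2*d^2 - 3*d + 1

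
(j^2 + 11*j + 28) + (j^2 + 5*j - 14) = 2*j^2 + 16*j + 14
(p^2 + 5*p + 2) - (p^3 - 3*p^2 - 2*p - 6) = -p^3 + 4*p^2 + 7*p + 8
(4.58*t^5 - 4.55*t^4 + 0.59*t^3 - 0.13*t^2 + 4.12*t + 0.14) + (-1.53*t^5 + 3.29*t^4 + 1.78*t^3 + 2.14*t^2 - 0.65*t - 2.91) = 3.05*t^5 - 1.26*t^4 + 2.37*t^3 + 2.01*t^2 + 3.47*t - 2.77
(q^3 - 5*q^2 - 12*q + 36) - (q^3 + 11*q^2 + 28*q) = -16*q^2 - 40*q + 36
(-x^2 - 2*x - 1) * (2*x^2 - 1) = -2*x^4 - 4*x^3 - x^2 + 2*x + 1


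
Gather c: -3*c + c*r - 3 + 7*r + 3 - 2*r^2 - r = c*(r - 3) - 2*r^2 + 6*r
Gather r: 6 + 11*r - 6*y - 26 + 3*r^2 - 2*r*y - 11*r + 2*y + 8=3*r^2 - 2*r*y - 4*y - 12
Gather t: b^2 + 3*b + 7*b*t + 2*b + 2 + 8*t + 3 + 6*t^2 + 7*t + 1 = b^2 + 5*b + 6*t^2 + t*(7*b + 15) + 6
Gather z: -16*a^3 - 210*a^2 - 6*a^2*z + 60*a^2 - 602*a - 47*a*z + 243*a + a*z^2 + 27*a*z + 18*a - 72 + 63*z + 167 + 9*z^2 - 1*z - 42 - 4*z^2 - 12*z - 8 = -16*a^3 - 150*a^2 - 341*a + z^2*(a + 5) + z*(-6*a^2 - 20*a + 50) + 45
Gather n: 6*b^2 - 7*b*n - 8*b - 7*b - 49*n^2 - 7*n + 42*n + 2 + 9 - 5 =6*b^2 - 15*b - 49*n^2 + n*(35 - 7*b) + 6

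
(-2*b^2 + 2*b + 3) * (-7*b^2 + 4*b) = 14*b^4 - 22*b^3 - 13*b^2 + 12*b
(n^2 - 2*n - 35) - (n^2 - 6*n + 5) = 4*n - 40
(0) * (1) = 0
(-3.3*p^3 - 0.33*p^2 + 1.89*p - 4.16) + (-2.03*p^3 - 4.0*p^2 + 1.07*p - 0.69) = -5.33*p^3 - 4.33*p^2 + 2.96*p - 4.85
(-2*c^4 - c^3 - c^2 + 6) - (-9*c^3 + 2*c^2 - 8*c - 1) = -2*c^4 + 8*c^3 - 3*c^2 + 8*c + 7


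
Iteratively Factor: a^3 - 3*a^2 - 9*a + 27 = (a + 3)*(a^2 - 6*a + 9) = (a - 3)*(a + 3)*(a - 3)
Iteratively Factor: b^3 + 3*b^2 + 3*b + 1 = (b + 1)*(b^2 + 2*b + 1) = (b + 1)^2*(b + 1)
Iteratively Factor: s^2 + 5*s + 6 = (s + 3)*(s + 2)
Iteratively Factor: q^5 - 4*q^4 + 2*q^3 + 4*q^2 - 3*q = (q - 1)*(q^4 - 3*q^3 - q^2 + 3*q) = q*(q - 1)*(q^3 - 3*q^2 - q + 3) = q*(q - 1)*(q + 1)*(q^2 - 4*q + 3) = q*(q - 3)*(q - 1)*(q + 1)*(q - 1)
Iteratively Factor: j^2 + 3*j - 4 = (j - 1)*(j + 4)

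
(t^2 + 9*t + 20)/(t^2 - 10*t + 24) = (t^2 + 9*t + 20)/(t^2 - 10*t + 24)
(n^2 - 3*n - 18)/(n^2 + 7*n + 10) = (n^2 - 3*n - 18)/(n^2 + 7*n + 10)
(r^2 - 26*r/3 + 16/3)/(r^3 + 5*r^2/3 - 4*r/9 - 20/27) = 9*(r - 8)/(9*r^2 + 21*r + 10)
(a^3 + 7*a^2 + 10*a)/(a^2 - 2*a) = (a^2 + 7*a + 10)/(a - 2)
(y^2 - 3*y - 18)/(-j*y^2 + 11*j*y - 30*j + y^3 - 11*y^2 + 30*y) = (y + 3)/(-j*y + 5*j + y^2 - 5*y)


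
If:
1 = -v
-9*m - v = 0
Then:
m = 1/9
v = -1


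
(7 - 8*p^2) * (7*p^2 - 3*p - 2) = -56*p^4 + 24*p^3 + 65*p^2 - 21*p - 14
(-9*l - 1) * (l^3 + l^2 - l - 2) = -9*l^4 - 10*l^3 + 8*l^2 + 19*l + 2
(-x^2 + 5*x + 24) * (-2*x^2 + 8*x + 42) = 2*x^4 - 18*x^3 - 50*x^2 + 402*x + 1008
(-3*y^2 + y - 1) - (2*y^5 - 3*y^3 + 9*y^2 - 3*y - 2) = -2*y^5 + 3*y^3 - 12*y^2 + 4*y + 1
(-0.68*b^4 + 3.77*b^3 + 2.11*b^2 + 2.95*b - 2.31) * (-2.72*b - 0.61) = 1.8496*b^5 - 9.8396*b^4 - 8.0389*b^3 - 9.3111*b^2 + 4.4837*b + 1.4091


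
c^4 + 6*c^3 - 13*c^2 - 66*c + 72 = (c - 3)*(c - 1)*(c + 4)*(c + 6)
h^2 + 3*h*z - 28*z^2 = (h - 4*z)*(h + 7*z)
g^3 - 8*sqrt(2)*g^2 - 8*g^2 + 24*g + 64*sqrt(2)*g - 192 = (g - 8)*(g - 6*sqrt(2))*(g - 2*sqrt(2))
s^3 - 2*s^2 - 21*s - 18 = (s - 6)*(s + 1)*(s + 3)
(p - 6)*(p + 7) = p^2 + p - 42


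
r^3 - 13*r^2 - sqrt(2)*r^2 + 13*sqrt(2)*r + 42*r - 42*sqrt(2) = (r - 7)*(r - 6)*(r - sqrt(2))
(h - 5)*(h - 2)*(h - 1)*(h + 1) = h^4 - 7*h^3 + 9*h^2 + 7*h - 10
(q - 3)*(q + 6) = q^2 + 3*q - 18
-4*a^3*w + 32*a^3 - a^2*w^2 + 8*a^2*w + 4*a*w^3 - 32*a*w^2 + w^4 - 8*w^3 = (-a + w)*(a + w)*(4*a + w)*(w - 8)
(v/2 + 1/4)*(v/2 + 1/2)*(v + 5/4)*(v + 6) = v^4/4 + 35*v^3/16 + 151*v^2/32 + 119*v/32 + 15/16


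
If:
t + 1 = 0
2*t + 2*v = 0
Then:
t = -1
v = 1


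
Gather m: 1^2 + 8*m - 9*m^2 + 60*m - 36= -9*m^2 + 68*m - 35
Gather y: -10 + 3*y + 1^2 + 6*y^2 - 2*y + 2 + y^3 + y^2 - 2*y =y^3 + 7*y^2 - y - 7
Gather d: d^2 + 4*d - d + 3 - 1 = d^2 + 3*d + 2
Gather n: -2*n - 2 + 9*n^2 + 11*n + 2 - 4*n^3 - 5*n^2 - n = -4*n^3 + 4*n^2 + 8*n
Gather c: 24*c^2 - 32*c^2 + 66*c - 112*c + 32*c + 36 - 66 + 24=-8*c^2 - 14*c - 6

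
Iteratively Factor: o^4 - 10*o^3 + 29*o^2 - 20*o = (o - 1)*(o^3 - 9*o^2 + 20*o) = (o - 5)*(o - 1)*(o^2 - 4*o) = (o - 5)*(o - 4)*(o - 1)*(o)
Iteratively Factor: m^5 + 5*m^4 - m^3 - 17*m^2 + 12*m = (m - 1)*(m^4 + 6*m^3 + 5*m^2 - 12*m) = (m - 1)^2*(m^3 + 7*m^2 + 12*m) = (m - 1)^2*(m + 3)*(m^2 + 4*m) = (m - 1)^2*(m + 3)*(m + 4)*(m)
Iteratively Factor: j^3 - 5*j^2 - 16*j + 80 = (j - 4)*(j^2 - j - 20) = (j - 5)*(j - 4)*(j + 4)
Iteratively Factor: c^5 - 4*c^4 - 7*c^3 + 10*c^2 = (c)*(c^4 - 4*c^3 - 7*c^2 + 10*c) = c*(c - 5)*(c^3 + c^2 - 2*c) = c^2*(c - 5)*(c^2 + c - 2) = c^2*(c - 5)*(c + 2)*(c - 1)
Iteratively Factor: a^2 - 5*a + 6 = (a - 3)*(a - 2)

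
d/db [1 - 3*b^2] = -6*b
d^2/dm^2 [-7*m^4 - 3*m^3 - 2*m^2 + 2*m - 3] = -84*m^2 - 18*m - 4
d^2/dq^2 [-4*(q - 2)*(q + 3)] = -8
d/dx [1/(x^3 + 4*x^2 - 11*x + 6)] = (-3*x^2 - 8*x + 11)/(x^3 + 4*x^2 - 11*x + 6)^2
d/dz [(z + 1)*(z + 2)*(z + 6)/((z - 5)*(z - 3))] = (z^4 - 16*z^3 - 47*z^2 + 246*z + 396)/(z^4 - 16*z^3 + 94*z^2 - 240*z + 225)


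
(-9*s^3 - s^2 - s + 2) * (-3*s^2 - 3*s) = 27*s^5 + 30*s^4 + 6*s^3 - 3*s^2 - 6*s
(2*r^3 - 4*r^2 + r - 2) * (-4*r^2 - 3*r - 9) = -8*r^5 + 10*r^4 - 10*r^3 + 41*r^2 - 3*r + 18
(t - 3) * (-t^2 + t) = -t^3 + 4*t^2 - 3*t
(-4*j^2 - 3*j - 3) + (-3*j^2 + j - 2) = -7*j^2 - 2*j - 5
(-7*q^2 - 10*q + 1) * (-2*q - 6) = 14*q^3 + 62*q^2 + 58*q - 6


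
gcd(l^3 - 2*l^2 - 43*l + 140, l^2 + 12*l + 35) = l + 7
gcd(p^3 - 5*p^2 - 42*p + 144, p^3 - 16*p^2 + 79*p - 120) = p^2 - 11*p + 24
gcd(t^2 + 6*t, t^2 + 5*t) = t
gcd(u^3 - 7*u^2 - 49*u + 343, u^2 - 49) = u^2 - 49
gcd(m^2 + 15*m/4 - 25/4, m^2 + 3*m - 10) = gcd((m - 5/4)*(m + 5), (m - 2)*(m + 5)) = m + 5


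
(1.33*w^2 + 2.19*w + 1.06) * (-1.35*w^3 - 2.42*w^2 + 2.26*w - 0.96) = -1.7955*w^5 - 6.1751*w^4 - 3.725*w^3 + 1.1074*w^2 + 0.2932*w - 1.0176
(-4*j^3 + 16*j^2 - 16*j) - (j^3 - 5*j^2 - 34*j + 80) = -5*j^3 + 21*j^2 + 18*j - 80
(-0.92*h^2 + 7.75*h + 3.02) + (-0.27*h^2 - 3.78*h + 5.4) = -1.19*h^2 + 3.97*h + 8.42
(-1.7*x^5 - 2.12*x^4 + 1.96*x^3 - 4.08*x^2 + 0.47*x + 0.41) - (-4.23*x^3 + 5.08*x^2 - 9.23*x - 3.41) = -1.7*x^5 - 2.12*x^4 + 6.19*x^3 - 9.16*x^2 + 9.7*x + 3.82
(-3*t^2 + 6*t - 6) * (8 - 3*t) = 9*t^3 - 42*t^2 + 66*t - 48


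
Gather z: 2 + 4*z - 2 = 4*z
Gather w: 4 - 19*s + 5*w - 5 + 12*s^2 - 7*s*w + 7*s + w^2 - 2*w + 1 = 12*s^2 - 12*s + w^2 + w*(3 - 7*s)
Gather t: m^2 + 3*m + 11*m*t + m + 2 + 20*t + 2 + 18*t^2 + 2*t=m^2 + 4*m + 18*t^2 + t*(11*m + 22) + 4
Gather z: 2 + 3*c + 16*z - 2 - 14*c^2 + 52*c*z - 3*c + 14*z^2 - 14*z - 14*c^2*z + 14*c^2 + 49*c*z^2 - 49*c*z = z^2*(49*c + 14) + z*(-14*c^2 + 3*c + 2)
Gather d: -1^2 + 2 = 1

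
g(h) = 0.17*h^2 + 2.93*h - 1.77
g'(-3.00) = 1.91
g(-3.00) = -9.03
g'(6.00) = 4.97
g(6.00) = 21.93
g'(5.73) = 4.88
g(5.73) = 20.60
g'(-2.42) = 2.11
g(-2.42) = -7.87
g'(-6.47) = 0.73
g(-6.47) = -13.61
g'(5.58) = 4.83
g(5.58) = 19.87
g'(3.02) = 3.96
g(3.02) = 8.63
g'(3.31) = 4.06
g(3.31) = 9.79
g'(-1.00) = 2.59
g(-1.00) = -4.53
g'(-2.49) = 2.08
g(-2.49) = -8.01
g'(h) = 0.34*h + 2.93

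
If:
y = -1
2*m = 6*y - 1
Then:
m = -7/2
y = -1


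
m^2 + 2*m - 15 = (m - 3)*(m + 5)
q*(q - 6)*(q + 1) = q^3 - 5*q^2 - 6*q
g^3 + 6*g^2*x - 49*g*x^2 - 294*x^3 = (g - 7*x)*(g + 6*x)*(g + 7*x)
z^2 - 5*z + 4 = (z - 4)*(z - 1)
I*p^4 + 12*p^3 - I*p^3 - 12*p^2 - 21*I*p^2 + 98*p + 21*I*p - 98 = (p - 7*I)^2*(p + 2*I)*(I*p - I)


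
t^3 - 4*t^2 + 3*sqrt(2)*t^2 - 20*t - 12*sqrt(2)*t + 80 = (t - 4)*(t - 2*sqrt(2))*(t + 5*sqrt(2))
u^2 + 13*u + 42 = (u + 6)*(u + 7)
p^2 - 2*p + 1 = (p - 1)^2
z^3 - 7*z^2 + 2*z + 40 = (z - 5)*(z - 4)*(z + 2)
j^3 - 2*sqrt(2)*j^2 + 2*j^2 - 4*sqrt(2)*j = j*(j + 2)*(j - 2*sqrt(2))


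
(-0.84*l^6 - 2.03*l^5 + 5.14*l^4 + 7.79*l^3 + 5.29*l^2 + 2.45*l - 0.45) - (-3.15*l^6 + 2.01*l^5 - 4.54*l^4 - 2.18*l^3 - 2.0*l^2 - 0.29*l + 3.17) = 2.31*l^6 - 4.04*l^5 + 9.68*l^4 + 9.97*l^3 + 7.29*l^2 + 2.74*l - 3.62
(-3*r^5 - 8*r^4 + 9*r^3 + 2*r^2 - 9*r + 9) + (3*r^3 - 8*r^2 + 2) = -3*r^5 - 8*r^4 + 12*r^3 - 6*r^2 - 9*r + 11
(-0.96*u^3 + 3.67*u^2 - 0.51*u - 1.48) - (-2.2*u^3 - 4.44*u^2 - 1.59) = 1.24*u^3 + 8.11*u^2 - 0.51*u + 0.11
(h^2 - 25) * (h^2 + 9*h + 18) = h^4 + 9*h^3 - 7*h^2 - 225*h - 450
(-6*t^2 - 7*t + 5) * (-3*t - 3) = 18*t^3 + 39*t^2 + 6*t - 15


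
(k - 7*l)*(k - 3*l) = k^2 - 10*k*l + 21*l^2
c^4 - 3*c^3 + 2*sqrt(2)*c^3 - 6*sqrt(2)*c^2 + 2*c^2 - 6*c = c*(c - 3)*(c + sqrt(2))^2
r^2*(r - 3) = r^3 - 3*r^2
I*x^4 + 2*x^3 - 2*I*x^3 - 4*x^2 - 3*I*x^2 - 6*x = x*(x - 3)*(x - 2*I)*(I*x + I)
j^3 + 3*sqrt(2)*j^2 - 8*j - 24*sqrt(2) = (j - 2*sqrt(2))*(j + 2*sqrt(2))*(j + 3*sqrt(2))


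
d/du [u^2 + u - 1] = 2*u + 1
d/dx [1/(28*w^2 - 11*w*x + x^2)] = (11*w - 2*x)/(28*w^2 - 11*w*x + x^2)^2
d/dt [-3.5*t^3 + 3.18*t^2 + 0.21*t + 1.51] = -10.5*t^2 + 6.36*t + 0.21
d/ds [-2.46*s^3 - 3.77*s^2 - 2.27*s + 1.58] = -7.38*s^2 - 7.54*s - 2.27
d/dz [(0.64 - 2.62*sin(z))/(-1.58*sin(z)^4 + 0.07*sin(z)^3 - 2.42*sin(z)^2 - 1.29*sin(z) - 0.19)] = (-12.4188*sin(z)^4 + 4.4116*sin(z)^3 - 6.4748*sin(z)^2 + 3.0976*sin(z) + 1.3234)*cos(z)/(2.4964*sin(z)^8 - 0.2212*sin(z)^7 + 7.6521*sin(z)^6 + 3.7376*sin(z)^5 + 6.2762*sin(z)^4 + 6.217*sin(z)^3 + 2.5837*sin(z)^2 + 0.4902*sin(z) + 0.0361)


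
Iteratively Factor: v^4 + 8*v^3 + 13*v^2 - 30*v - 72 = (v + 3)*(v^3 + 5*v^2 - 2*v - 24) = (v + 3)^2*(v^2 + 2*v - 8) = (v - 2)*(v + 3)^2*(v + 4)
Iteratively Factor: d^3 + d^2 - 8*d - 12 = (d - 3)*(d^2 + 4*d + 4) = (d - 3)*(d + 2)*(d + 2)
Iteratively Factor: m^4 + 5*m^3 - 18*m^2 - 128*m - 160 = (m + 4)*(m^3 + m^2 - 22*m - 40) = (m - 5)*(m + 4)*(m^2 + 6*m + 8) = (m - 5)*(m + 2)*(m + 4)*(m + 4)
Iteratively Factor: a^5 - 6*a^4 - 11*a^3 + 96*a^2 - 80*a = (a + 4)*(a^4 - 10*a^3 + 29*a^2 - 20*a) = (a - 4)*(a + 4)*(a^3 - 6*a^2 + 5*a) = (a - 4)*(a - 1)*(a + 4)*(a^2 - 5*a) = a*(a - 4)*(a - 1)*(a + 4)*(a - 5)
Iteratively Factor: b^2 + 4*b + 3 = (b + 3)*(b + 1)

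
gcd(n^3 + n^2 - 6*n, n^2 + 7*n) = n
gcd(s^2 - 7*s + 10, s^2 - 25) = s - 5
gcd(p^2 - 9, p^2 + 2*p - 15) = p - 3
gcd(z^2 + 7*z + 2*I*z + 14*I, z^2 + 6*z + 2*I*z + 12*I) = z + 2*I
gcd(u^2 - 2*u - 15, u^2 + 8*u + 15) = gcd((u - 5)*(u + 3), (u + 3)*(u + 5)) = u + 3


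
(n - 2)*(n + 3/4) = n^2 - 5*n/4 - 3/2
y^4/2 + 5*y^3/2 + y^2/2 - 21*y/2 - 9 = (y/2 + 1/2)*(y - 2)*(y + 3)^2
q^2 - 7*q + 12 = (q - 4)*(q - 3)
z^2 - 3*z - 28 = (z - 7)*(z + 4)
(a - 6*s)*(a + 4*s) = a^2 - 2*a*s - 24*s^2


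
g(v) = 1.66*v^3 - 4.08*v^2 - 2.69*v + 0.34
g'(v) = 4.98*v^2 - 8.16*v - 2.69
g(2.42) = -6.54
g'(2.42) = 6.73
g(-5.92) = -471.13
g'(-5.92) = 220.15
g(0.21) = -0.39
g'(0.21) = -4.18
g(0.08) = 0.10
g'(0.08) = -3.31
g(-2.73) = -56.50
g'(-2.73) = 56.70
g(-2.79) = -59.97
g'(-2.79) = 58.84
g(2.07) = -7.99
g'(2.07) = 1.76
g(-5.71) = -426.37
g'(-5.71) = 206.27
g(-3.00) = -73.13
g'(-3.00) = 66.61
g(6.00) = 195.88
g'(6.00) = 127.63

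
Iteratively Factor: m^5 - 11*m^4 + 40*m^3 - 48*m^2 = (m)*(m^4 - 11*m^3 + 40*m^2 - 48*m) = m*(m - 4)*(m^3 - 7*m^2 + 12*m) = m^2*(m - 4)*(m^2 - 7*m + 12) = m^2*(m - 4)*(m - 3)*(m - 4)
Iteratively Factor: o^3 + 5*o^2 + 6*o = (o + 2)*(o^2 + 3*o) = (o + 2)*(o + 3)*(o)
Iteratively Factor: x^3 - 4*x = (x + 2)*(x^2 - 2*x) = x*(x + 2)*(x - 2)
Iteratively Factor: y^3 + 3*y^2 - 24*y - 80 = (y + 4)*(y^2 - y - 20) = (y + 4)^2*(y - 5)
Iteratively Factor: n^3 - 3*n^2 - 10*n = (n + 2)*(n^2 - 5*n) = n*(n + 2)*(n - 5)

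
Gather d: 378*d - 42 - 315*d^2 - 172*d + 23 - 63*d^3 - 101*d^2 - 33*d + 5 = -63*d^3 - 416*d^2 + 173*d - 14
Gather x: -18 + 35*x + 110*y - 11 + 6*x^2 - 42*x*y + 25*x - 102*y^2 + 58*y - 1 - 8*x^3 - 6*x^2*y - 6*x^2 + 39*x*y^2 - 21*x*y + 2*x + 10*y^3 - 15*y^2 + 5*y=-8*x^3 - 6*x^2*y + x*(39*y^2 - 63*y + 62) + 10*y^3 - 117*y^2 + 173*y - 30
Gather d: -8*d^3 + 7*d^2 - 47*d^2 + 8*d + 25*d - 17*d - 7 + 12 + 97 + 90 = -8*d^3 - 40*d^2 + 16*d + 192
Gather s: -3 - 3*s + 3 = -3*s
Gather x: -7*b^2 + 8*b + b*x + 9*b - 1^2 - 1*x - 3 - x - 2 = -7*b^2 + 17*b + x*(b - 2) - 6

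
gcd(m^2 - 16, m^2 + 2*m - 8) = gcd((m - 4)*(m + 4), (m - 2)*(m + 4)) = m + 4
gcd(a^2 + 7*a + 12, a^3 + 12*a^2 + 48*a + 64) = a + 4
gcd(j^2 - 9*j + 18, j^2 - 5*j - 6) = j - 6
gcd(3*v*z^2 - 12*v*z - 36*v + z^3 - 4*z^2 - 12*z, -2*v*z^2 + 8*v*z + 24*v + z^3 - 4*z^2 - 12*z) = z^2 - 4*z - 12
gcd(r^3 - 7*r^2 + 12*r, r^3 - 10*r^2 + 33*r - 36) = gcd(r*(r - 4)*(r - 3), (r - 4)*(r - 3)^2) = r^2 - 7*r + 12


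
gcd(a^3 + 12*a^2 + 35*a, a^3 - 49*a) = a^2 + 7*a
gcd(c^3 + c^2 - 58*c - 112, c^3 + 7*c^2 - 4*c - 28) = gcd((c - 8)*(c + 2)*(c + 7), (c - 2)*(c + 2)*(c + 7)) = c^2 + 9*c + 14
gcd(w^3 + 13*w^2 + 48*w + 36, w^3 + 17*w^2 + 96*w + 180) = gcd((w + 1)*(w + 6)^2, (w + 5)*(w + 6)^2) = w^2 + 12*w + 36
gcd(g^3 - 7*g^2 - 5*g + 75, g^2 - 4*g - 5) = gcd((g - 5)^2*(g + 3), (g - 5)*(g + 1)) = g - 5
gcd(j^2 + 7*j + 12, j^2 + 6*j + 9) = j + 3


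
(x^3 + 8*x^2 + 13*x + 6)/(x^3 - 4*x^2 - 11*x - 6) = (x + 6)/(x - 6)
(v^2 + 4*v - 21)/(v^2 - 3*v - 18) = (-v^2 - 4*v + 21)/(-v^2 + 3*v + 18)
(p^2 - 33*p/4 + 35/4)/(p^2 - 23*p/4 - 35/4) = (4*p - 5)/(4*p + 5)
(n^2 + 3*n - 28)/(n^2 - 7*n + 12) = (n + 7)/(n - 3)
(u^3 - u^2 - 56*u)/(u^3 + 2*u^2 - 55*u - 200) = u*(u + 7)/(u^2 + 10*u + 25)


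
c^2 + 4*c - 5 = (c - 1)*(c + 5)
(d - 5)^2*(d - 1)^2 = d^4 - 12*d^3 + 46*d^2 - 60*d + 25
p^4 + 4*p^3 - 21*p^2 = p^2*(p - 3)*(p + 7)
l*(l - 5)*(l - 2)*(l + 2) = l^4 - 5*l^3 - 4*l^2 + 20*l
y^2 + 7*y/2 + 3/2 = (y + 1/2)*(y + 3)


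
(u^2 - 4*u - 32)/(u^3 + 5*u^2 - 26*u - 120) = (u - 8)/(u^2 + u - 30)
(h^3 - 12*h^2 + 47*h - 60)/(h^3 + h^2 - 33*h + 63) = (h^2 - 9*h + 20)/(h^2 + 4*h - 21)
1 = 1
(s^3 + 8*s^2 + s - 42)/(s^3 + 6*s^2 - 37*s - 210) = (s^2 + s - 6)/(s^2 - s - 30)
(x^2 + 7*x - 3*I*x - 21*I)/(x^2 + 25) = (x^2 + x*(7 - 3*I) - 21*I)/(x^2 + 25)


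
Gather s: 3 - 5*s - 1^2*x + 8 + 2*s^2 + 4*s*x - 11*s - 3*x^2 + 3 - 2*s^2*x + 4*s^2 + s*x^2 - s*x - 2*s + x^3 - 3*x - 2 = s^2*(6 - 2*x) + s*(x^2 + 3*x - 18) + x^3 - 3*x^2 - 4*x + 12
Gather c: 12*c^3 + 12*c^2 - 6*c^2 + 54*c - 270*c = 12*c^3 + 6*c^2 - 216*c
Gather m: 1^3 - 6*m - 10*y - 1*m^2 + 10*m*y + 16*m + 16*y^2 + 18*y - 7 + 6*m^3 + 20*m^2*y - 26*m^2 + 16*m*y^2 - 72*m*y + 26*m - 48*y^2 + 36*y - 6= 6*m^3 + m^2*(20*y - 27) + m*(16*y^2 - 62*y + 36) - 32*y^2 + 44*y - 12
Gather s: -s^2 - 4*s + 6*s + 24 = -s^2 + 2*s + 24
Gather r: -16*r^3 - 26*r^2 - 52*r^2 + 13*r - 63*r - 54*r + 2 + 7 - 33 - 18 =-16*r^3 - 78*r^2 - 104*r - 42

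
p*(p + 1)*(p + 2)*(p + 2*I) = p^4 + 3*p^3 + 2*I*p^3 + 2*p^2 + 6*I*p^2 + 4*I*p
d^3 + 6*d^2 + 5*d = d*(d + 1)*(d + 5)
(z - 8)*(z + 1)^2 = z^3 - 6*z^2 - 15*z - 8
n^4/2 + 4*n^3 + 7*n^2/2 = n^2*(n/2 + 1/2)*(n + 7)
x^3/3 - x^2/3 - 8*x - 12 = (x/3 + 1)*(x - 6)*(x + 2)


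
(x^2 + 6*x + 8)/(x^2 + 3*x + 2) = (x + 4)/(x + 1)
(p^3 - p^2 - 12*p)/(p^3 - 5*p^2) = (p^2 - p - 12)/(p*(p - 5))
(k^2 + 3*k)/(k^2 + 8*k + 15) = k/(k + 5)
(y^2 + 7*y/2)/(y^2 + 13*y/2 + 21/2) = y/(y + 3)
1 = 1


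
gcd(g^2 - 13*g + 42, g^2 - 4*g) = 1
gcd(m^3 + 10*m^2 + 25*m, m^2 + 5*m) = m^2 + 5*m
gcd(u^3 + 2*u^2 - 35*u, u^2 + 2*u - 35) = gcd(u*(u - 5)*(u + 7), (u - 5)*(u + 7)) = u^2 + 2*u - 35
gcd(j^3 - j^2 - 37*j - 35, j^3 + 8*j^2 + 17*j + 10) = j^2 + 6*j + 5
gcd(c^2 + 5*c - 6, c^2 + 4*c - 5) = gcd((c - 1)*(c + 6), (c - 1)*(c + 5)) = c - 1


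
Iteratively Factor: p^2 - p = (p)*(p - 1)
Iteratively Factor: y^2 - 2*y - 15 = (y - 5)*(y + 3)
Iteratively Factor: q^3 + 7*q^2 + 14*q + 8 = (q + 2)*(q^2 + 5*q + 4) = (q + 1)*(q + 2)*(q + 4)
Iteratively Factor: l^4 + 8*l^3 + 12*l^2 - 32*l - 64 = (l + 4)*(l^3 + 4*l^2 - 4*l - 16) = (l - 2)*(l + 4)*(l^2 + 6*l + 8) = (l - 2)*(l + 4)^2*(l + 2)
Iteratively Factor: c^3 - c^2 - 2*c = (c - 2)*(c^2 + c) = (c - 2)*(c + 1)*(c)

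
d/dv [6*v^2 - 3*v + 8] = 12*v - 3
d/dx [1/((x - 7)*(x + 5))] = 2*(1 - x)/(x^4 - 4*x^3 - 66*x^2 + 140*x + 1225)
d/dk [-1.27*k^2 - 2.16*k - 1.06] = -2.54*k - 2.16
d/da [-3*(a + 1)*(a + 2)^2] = 3*(-3*a - 4)*(a + 2)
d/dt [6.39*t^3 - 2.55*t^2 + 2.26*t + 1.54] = 19.17*t^2 - 5.1*t + 2.26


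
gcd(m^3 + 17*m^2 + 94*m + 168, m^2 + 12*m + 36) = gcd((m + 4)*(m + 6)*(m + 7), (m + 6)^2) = m + 6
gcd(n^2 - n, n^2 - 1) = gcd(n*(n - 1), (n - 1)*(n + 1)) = n - 1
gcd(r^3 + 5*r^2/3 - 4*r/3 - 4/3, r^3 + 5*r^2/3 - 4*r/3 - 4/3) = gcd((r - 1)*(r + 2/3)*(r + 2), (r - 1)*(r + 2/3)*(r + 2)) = r^3 + 5*r^2/3 - 4*r/3 - 4/3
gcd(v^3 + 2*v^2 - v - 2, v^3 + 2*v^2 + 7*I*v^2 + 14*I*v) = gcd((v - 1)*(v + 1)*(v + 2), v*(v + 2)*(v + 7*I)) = v + 2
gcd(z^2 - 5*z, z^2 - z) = z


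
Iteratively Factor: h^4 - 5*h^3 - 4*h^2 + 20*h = (h - 5)*(h^3 - 4*h) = (h - 5)*(h + 2)*(h^2 - 2*h) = h*(h - 5)*(h + 2)*(h - 2)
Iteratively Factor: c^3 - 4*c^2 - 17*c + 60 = (c + 4)*(c^2 - 8*c + 15) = (c - 5)*(c + 4)*(c - 3)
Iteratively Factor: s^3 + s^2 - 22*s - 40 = (s - 5)*(s^2 + 6*s + 8) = (s - 5)*(s + 4)*(s + 2)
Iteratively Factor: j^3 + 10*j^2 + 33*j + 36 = (j + 4)*(j^2 + 6*j + 9) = (j + 3)*(j + 4)*(j + 3)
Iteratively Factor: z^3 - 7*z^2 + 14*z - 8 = (z - 4)*(z^2 - 3*z + 2) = (z - 4)*(z - 1)*(z - 2)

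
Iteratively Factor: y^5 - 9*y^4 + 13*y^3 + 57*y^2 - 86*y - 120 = (y - 5)*(y^4 - 4*y^3 - 7*y^2 + 22*y + 24) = (y - 5)*(y + 1)*(y^3 - 5*y^2 - 2*y + 24) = (y - 5)*(y + 1)*(y + 2)*(y^2 - 7*y + 12) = (y - 5)*(y - 3)*(y + 1)*(y + 2)*(y - 4)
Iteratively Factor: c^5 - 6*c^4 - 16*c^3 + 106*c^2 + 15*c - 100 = (c + 1)*(c^4 - 7*c^3 - 9*c^2 + 115*c - 100) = (c - 5)*(c + 1)*(c^3 - 2*c^2 - 19*c + 20) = (c - 5)*(c - 1)*(c + 1)*(c^2 - c - 20) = (c - 5)*(c - 1)*(c + 1)*(c + 4)*(c - 5)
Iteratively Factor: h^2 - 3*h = (h)*(h - 3)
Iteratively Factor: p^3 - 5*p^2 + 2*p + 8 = (p - 2)*(p^2 - 3*p - 4) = (p - 2)*(p + 1)*(p - 4)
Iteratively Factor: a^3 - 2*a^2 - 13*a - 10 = (a + 2)*(a^2 - 4*a - 5) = (a - 5)*(a + 2)*(a + 1)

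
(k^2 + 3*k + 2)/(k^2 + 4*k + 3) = (k + 2)/(k + 3)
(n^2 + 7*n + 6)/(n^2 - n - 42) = (n + 1)/(n - 7)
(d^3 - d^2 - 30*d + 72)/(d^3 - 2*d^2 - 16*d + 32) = (d^2 + 3*d - 18)/(d^2 + 2*d - 8)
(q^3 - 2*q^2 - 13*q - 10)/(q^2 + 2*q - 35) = (q^2 + 3*q + 2)/(q + 7)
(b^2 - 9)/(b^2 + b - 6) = (b - 3)/(b - 2)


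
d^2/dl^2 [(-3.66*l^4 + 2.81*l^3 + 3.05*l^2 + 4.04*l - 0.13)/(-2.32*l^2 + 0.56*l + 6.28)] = (39.3991680000001*l^6 - 28.5304320000001*l^5 - 313.06176*l^4 + 70.8853120000001*l^3 + 1410.415872*l^2 - 1019.111904*l - 208.288864)/(12.487168*l^6 - 9.042432*l^5 - 99.22176*l^4 + 48.77824*l^3 + 268.58304*l^2 - 66.256512*l - 247.673152)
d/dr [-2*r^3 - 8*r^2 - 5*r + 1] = -6*r^2 - 16*r - 5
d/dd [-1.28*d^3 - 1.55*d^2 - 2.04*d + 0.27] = -3.84*d^2 - 3.1*d - 2.04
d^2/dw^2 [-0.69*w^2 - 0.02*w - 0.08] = -1.38000000000000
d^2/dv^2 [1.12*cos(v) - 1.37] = -1.12*cos(v)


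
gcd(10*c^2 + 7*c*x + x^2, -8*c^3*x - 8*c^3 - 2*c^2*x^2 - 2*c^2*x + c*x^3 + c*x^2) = 2*c + x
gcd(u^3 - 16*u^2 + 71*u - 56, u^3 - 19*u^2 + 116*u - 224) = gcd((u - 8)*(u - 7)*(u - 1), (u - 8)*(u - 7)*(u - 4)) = u^2 - 15*u + 56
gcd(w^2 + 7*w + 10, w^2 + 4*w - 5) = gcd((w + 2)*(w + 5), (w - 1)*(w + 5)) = w + 5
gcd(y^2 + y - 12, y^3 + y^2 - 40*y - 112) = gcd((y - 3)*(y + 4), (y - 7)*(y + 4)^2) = y + 4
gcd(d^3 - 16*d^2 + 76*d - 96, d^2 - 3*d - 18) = d - 6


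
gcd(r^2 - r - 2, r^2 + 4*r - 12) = r - 2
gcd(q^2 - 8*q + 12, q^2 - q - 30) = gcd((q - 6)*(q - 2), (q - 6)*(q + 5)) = q - 6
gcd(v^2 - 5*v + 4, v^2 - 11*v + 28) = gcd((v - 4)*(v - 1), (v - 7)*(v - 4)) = v - 4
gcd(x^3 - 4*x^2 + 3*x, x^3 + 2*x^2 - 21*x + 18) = x^2 - 4*x + 3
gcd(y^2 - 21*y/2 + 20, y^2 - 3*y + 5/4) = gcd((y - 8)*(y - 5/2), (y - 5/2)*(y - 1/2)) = y - 5/2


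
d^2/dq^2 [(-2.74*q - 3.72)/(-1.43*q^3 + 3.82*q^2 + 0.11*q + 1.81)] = (33.618156*q^5 + 1.47919200000004*q^4 - 244.305596*q^3 + 407.294736*q^2 - 46.519728*q - 52.442692)/(2.924207*q^9 - 23.434554*q^8 + 61.926579*q^7 - 63.241459*q^6 + 54.560253*q^5 - 77.66712*q^4 + 9.489766*q^3 - 37.609809*q^2 - 1.081113*q - 5.929741)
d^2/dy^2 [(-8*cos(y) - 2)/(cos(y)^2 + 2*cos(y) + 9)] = 8*(18*(1 - cos(2*y))^2*cos(y) - 2*(1 - cos(2*y))^2 + 689*cos(y) - 118*cos(2*y) - 93*cos(3*y) - 4*cos(5*y) + 198)/(4*cos(y) + cos(2*y) + 19)^3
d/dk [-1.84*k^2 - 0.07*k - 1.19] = -3.68*k - 0.07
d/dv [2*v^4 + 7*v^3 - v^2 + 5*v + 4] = 8*v^3 + 21*v^2 - 2*v + 5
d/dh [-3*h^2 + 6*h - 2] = 6 - 6*h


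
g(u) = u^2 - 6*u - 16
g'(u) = 2*u - 6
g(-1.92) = -0.79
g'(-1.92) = -9.84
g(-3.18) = 13.19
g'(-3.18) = -12.36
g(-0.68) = -11.46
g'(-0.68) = -7.36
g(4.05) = -23.90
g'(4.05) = 2.10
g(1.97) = -23.94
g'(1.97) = -2.06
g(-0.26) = -14.37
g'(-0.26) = -6.52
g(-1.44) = -5.29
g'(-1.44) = -8.88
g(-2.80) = 8.64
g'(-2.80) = -11.60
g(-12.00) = 200.00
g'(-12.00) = -30.00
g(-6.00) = 56.00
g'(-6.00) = -18.00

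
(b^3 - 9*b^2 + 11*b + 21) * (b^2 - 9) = b^5 - 9*b^4 + 2*b^3 + 102*b^2 - 99*b - 189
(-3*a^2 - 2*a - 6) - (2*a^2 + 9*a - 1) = -5*a^2 - 11*a - 5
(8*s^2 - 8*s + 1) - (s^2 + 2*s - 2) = 7*s^2 - 10*s + 3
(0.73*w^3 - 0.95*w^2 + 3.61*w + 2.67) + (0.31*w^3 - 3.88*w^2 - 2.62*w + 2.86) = 1.04*w^3 - 4.83*w^2 + 0.99*w + 5.53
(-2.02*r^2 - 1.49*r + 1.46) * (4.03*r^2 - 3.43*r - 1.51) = -8.1406*r^4 + 0.9239*r^3 + 14.0447*r^2 - 2.7579*r - 2.2046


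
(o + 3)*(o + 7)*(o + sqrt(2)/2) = o^3 + sqrt(2)*o^2/2 + 10*o^2 + 5*sqrt(2)*o + 21*o + 21*sqrt(2)/2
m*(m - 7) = m^2 - 7*m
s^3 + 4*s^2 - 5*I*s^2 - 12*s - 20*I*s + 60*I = (s - 2)*(s + 6)*(s - 5*I)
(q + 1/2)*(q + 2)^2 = q^3 + 9*q^2/2 + 6*q + 2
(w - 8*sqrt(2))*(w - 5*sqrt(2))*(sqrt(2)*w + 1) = sqrt(2)*w^3 - 25*w^2 + 67*sqrt(2)*w + 80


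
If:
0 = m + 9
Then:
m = -9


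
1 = 1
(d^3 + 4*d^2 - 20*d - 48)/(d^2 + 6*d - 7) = (d^3 + 4*d^2 - 20*d - 48)/(d^2 + 6*d - 7)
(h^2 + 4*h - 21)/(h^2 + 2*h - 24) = (h^2 + 4*h - 21)/(h^2 + 2*h - 24)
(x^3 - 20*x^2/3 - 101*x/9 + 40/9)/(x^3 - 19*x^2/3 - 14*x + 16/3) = (x + 5/3)/(x + 2)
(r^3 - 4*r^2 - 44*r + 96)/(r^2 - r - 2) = (r^2 - 2*r - 48)/(r + 1)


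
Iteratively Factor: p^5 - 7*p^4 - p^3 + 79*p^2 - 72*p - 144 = (p + 1)*(p^4 - 8*p^3 + 7*p^2 + 72*p - 144) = (p - 4)*(p + 1)*(p^3 - 4*p^2 - 9*p + 36) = (p - 4)*(p + 1)*(p + 3)*(p^2 - 7*p + 12) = (p - 4)*(p - 3)*(p + 1)*(p + 3)*(p - 4)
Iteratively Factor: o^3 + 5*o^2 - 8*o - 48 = (o + 4)*(o^2 + o - 12) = (o - 3)*(o + 4)*(o + 4)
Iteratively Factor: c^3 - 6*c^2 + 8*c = (c)*(c^2 - 6*c + 8) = c*(c - 4)*(c - 2)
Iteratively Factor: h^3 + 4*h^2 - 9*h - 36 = (h - 3)*(h^2 + 7*h + 12) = (h - 3)*(h + 3)*(h + 4)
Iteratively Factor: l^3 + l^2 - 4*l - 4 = (l - 2)*(l^2 + 3*l + 2) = (l - 2)*(l + 1)*(l + 2)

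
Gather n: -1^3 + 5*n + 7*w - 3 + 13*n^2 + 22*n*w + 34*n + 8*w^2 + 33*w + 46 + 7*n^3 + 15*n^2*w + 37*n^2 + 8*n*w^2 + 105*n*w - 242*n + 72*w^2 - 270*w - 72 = 7*n^3 + n^2*(15*w + 50) + n*(8*w^2 + 127*w - 203) + 80*w^2 - 230*w - 30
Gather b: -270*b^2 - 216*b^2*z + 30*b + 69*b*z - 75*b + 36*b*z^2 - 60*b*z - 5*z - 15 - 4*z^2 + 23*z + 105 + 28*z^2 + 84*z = b^2*(-216*z - 270) + b*(36*z^2 + 9*z - 45) + 24*z^2 + 102*z + 90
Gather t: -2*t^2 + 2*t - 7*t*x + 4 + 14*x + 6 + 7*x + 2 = -2*t^2 + t*(2 - 7*x) + 21*x + 12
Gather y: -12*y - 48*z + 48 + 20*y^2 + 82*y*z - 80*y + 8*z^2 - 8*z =20*y^2 + y*(82*z - 92) + 8*z^2 - 56*z + 48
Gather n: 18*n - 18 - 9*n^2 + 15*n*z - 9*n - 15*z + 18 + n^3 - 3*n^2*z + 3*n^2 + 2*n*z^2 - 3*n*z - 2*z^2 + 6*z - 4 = n^3 + n^2*(-3*z - 6) + n*(2*z^2 + 12*z + 9) - 2*z^2 - 9*z - 4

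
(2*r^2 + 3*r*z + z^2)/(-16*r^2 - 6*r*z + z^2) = (r + z)/(-8*r + z)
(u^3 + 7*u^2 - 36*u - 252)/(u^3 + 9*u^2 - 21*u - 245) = (u^2 - 36)/(u^2 + 2*u - 35)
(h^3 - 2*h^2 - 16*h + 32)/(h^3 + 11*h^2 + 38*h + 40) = (h^2 - 6*h + 8)/(h^2 + 7*h + 10)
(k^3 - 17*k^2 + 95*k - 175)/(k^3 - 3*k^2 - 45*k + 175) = (k - 7)/(k + 7)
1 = 1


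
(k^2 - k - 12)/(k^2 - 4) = (k^2 - k - 12)/(k^2 - 4)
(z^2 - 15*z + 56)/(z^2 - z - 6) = (-z^2 + 15*z - 56)/(-z^2 + z + 6)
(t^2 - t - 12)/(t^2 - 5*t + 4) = (t + 3)/(t - 1)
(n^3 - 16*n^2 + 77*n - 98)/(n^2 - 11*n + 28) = (n^2 - 9*n + 14)/(n - 4)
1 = 1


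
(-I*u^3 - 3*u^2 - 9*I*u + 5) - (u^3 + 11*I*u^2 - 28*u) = -u^3 - I*u^3 - 3*u^2 - 11*I*u^2 + 28*u - 9*I*u + 5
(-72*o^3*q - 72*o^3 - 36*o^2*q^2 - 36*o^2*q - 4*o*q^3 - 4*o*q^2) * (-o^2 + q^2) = 72*o^5*q + 72*o^5 + 36*o^4*q^2 + 36*o^4*q - 68*o^3*q^3 - 68*o^3*q^2 - 36*o^2*q^4 - 36*o^2*q^3 - 4*o*q^5 - 4*o*q^4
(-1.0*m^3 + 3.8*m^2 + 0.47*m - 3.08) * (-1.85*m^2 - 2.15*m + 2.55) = 1.85*m^5 - 4.88*m^4 - 11.5895*m^3 + 14.3775*m^2 + 7.8205*m - 7.854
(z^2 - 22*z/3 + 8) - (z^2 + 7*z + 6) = 2 - 43*z/3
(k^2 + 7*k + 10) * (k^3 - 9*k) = k^5 + 7*k^4 + k^3 - 63*k^2 - 90*k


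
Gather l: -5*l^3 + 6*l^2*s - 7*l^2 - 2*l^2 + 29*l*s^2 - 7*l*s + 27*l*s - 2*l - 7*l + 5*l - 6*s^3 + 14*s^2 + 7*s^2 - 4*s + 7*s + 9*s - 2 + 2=-5*l^3 + l^2*(6*s - 9) + l*(29*s^2 + 20*s - 4) - 6*s^3 + 21*s^2 + 12*s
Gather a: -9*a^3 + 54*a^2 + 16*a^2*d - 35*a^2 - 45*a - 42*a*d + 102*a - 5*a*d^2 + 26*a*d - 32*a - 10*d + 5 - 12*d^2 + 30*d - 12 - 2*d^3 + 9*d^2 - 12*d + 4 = -9*a^3 + a^2*(16*d + 19) + a*(-5*d^2 - 16*d + 25) - 2*d^3 - 3*d^2 + 8*d - 3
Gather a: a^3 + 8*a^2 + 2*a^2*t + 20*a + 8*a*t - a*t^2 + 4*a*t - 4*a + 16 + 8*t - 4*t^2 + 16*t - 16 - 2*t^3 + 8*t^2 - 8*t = a^3 + a^2*(2*t + 8) + a*(-t^2 + 12*t + 16) - 2*t^3 + 4*t^2 + 16*t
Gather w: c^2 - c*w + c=c^2 - c*w + c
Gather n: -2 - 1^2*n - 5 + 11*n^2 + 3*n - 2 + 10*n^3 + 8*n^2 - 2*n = 10*n^3 + 19*n^2 - 9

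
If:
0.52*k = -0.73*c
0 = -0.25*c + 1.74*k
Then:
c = 0.00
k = 0.00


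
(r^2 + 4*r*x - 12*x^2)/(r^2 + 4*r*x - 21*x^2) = (r^2 + 4*r*x - 12*x^2)/(r^2 + 4*r*x - 21*x^2)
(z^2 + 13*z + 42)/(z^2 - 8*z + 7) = (z^2 + 13*z + 42)/(z^2 - 8*z + 7)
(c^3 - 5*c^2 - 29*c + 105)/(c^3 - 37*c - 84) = (c^2 + 2*c - 15)/(c^2 + 7*c + 12)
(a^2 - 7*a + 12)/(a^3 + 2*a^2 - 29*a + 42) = (a - 4)/(a^2 + 5*a - 14)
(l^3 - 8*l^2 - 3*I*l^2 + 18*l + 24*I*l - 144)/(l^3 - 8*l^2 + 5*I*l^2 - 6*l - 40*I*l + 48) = (l - 6*I)/(l + 2*I)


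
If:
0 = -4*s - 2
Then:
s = -1/2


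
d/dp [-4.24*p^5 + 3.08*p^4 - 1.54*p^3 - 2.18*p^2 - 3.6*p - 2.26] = -21.2*p^4 + 12.32*p^3 - 4.62*p^2 - 4.36*p - 3.6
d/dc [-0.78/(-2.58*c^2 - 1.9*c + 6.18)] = (-4.0248*c - 1.482)/(2.58*c^2 + 1.9*c - 6.18)^2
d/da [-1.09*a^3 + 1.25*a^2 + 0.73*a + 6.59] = -3.27*a^2 + 2.5*a + 0.73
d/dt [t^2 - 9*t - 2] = 2*t - 9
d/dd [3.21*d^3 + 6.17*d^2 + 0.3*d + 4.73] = 9.63*d^2 + 12.34*d + 0.3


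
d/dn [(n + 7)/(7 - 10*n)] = 77/(10*n - 7)^2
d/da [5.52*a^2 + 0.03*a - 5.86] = 11.04*a + 0.03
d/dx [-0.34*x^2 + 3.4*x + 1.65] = 3.4 - 0.68*x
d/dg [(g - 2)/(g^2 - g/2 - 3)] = -4/(4*g^2 + 12*g + 9)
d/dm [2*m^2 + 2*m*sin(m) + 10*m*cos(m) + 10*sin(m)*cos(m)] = -10*m*sin(m) + 2*m*cos(m) + 4*m + 2*sin(m) + 10*cos(m) + 10*cos(2*m)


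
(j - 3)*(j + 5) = j^2 + 2*j - 15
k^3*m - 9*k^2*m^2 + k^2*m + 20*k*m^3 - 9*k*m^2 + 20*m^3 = (k - 5*m)*(k - 4*m)*(k*m + m)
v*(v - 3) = v^2 - 3*v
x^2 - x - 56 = (x - 8)*(x + 7)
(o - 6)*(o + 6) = o^2 - 36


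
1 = 1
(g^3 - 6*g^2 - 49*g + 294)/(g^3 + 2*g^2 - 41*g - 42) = (g - 7)/(g + 1)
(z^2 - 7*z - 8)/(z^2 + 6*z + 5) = (z - 8)/(z + 5)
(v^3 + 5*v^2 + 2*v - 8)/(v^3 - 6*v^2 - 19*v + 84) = (v^2 + v - 2)/(v^2 - 10*v + 21)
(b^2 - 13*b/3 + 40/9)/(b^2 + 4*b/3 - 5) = (b - 8/3)/(b + 3)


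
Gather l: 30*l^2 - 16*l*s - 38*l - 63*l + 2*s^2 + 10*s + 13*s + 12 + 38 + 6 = 30*l^2 + l*(-16*s - 101) + 2*s^2 + 23*s + 56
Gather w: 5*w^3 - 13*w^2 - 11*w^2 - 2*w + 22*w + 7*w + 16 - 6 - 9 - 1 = 5*w^3 - 24*w^2 + 27*w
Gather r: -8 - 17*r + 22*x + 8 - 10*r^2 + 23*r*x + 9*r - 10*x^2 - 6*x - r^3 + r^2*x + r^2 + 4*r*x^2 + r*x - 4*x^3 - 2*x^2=-r^3 + r^2*(x - 9) + r*(4*x^2 + 24*x - 8) - 4*x^3 - 12*x^2 + 16*x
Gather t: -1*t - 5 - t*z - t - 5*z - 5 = t*(-z - 2) - 5*z - 10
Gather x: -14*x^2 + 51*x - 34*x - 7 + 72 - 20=-14*x^2 + 17*x + 45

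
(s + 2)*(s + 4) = s^2 + 6*s + 8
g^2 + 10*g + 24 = (g + 4)*(g + 6)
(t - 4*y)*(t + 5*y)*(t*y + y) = t^3*y + t^2*y^2 + t^2*y - 20*t*y^3 + t*y^2 - 20*y^3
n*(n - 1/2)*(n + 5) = n^3 + 9*n^2/2 - 5*n/2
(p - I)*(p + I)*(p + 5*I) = p^3 + 5*I*p^2 + p + 5*I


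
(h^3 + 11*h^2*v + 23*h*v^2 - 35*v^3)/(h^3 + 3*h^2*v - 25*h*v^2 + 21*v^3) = (-h - 5*v)/(-h + 3*v)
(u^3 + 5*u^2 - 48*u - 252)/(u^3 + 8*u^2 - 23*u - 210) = (u^2 - u - 42)/(u^2 + 2*u - 35)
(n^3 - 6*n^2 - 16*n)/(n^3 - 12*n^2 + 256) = n*(n + 2)/(n^2 - 4*n - 32)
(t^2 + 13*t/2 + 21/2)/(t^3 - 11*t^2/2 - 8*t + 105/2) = (2*t + 7)/(2*t^2 - 17*t + 35)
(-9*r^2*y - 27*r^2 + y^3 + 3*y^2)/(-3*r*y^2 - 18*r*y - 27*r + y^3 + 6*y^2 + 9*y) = (3*r + y)/(y + 3)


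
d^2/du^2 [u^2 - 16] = 2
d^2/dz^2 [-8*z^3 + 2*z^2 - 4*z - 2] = 4 - 48*z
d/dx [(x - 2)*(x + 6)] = 2*x + 4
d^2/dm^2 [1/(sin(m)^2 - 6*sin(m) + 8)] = 2*(-2*sin(m)^4 + 9*sin(m)^3 + sin(m)^2 - 42*sin(m) + 28)/(sin(m)^2 - 6*sin(m) + 8)^3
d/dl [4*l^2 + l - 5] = 8*l + 1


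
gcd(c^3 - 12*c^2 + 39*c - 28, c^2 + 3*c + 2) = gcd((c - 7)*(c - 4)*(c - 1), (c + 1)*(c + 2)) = 1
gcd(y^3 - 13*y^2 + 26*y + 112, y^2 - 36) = 1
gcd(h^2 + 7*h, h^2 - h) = h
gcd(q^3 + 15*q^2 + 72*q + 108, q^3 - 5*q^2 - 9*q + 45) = q + 3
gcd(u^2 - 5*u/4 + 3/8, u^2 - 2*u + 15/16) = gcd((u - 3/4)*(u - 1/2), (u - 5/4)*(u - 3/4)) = u - 3/4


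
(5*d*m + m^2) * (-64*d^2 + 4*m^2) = -320*d^3*m - 64*d^2*m^2 + 20*d*m^3 + 4*m^4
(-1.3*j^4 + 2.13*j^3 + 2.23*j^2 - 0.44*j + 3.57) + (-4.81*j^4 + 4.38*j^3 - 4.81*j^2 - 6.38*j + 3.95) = -6.11*j^4 + 6.51*j^3 - 2.58*j^2 - 6.82*j + 7.52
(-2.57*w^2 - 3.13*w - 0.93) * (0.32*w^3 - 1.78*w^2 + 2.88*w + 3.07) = -0.8224*w^5 + 3.573*w^4 - 2.1278*w^3 - 15.2489*w^2 - 12.2875*w - 2.8551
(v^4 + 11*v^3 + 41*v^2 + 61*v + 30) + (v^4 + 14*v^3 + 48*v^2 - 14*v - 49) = 2*v^4 + 25*v^3 + 89*v^2 + 47*v - 19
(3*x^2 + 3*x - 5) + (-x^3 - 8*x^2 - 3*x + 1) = -x^3 - 5*x^2 - 4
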